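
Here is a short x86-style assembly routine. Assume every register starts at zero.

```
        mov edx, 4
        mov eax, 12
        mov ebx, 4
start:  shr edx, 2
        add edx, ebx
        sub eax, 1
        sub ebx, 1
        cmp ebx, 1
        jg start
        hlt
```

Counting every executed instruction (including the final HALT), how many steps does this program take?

after mov edx, 4: edx=4
after mov eax, 12: eax=12
after mov ebx, 4: ebx=4
after shr edx, 2: edx=4>>2=1
after add edx, ebx: edx=1+4=5
after sub eax, 1: eax=12-1=11
after sub ebx, 1: ebx=4-1=3
cmp ebx, 1  (cmp 3,1)
jg start: taken
after shr edx, 2: edx=5>>2=1
after add edx, ebx: edx=1+3=4
after sub eax, 1: eax=11-1=10
after sub ebx, 1: ebx=3-1=2
cmp ebx, 1  (cmp 2,1)
jg start: taken
after shr edx, 2: edx=4>>2=1
after add edx, ebx: edx=1+2=3
after sub eax, 1: eax=10-1=9
after sub ebx, 1: ebx=2-1=1
cmp ebx, 1  (cmp 1,1)
jg start: not taken
halt.
Total executed instructions: 22.

22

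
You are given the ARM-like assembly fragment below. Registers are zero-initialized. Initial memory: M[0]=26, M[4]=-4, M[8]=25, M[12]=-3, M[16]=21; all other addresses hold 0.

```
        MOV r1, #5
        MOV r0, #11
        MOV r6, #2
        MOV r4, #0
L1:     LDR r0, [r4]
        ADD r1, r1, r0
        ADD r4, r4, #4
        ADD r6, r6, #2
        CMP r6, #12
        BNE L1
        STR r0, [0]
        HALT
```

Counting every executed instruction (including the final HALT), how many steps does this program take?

after MOV r1, #5: r1=5
after MOV r0, #11: r0=11
after MOV r6, #2: r6=2
after MOV r4, #0: r4=0
after LDR r0, [r4]: r0=M[0]=26
after ADD r1, r1, r0: r1=5+26=31
after ADD r4, r4, #4: r4=0+4=4
after ADD r6, r6, #2: r6=2+2=4
CMP r6, #12  (cmp 4,12)
BNE L1: taken
after LDR r0, [r4]: r0=M[4]=-4
after ADD r1, r1, r0: r1=31+(-4)=27
after ADD r4, r4, #4: r4=4+4=8
after ADD r6, r6, #2: r6=4+2=6
CMP r6, #12  (cmp 6,12)
BNE L1: taken
after LDR r0, [r4]: r0=M[8]=25
after ADD r1, r1, r0: r1=27+25=52
after ADD r4, r4, #4: r4=8+4=12
after ADD r6, r6, #2: r6=6+2=8
CMP r6, #12  (cmp 8,12)
BNE L1: taken
after LDR r0, [r4]: r0=M[12]=-3
after ADD r1, r1, r0: r1=52+(-3)=49
after ADD r4, r4, #4: r4=12+4=16
after ADD r6, r6, #2: r6=8+2=10
CMP r6, #12  (cmp 10,12)
BNE L1: taken
after LDR r0, [r4]: r0=M[16]=21
after ADD r1, r1, r0: r1=49+21=70
after ADD r4, r4, #4: r4=16+4=20
after ADD r6, r6, #2: r6=10+2=12
CMP r6, #12  (cmp 12,12)
BNE L1: not taken
STR r0, [0] → M[0]=21
halt.
Total executed instructions: 36.

36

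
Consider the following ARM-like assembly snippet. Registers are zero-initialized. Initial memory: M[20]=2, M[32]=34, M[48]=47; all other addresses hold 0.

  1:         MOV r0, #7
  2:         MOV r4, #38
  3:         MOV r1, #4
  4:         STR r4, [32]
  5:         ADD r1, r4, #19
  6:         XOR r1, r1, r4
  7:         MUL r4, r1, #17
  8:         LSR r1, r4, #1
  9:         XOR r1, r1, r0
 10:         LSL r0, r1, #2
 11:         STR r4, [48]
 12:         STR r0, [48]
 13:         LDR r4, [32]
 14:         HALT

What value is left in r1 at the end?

after MOV r0, #7: r0=7
after MOV r4, #38: r4=38
after MOV r1, #4: r1=4
STR r4, [32] → M[32]=38
after ADD r1, r4, #19: r1=38+19=57
after XOR r1, r1, r4: r1=57^38=31
after MUL r4, r1, #17: r4=31*17=527
after LSR r1, r4, #1: r1=527>>1=263
after XOR r1, r1, r0: r1=263^7=256
after LSL r0, r1, #2: r0=256<<2=1024
STR r4, [48] → M[48]=527
STR r0, [48] → M[48]=1024
after LDR r4, [32]: r4=M[32]=38
halt.

256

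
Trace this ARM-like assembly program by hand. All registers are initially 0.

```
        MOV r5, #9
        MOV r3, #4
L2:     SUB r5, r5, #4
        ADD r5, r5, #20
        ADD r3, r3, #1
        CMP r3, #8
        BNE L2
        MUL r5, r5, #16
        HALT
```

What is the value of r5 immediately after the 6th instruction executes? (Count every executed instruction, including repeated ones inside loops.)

25

MOV r5, #9 → r5=9
MOV r3, #4 → r3=4
SUB r5, r5, #4 → r5=9-4=5
ADD r5, r5, #20 → r5=5+20=25
ADD r3, r3, #1 → r3=4+1=5
CMP r3, #8  (cmp 5,8)
After step 6: r5 = 25.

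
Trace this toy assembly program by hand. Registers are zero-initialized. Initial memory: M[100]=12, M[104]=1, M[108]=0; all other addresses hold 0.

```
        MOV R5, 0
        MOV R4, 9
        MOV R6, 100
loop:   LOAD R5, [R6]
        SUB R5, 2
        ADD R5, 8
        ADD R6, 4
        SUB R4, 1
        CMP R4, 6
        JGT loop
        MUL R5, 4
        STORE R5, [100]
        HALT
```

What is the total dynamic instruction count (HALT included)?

MOV R5, 0 → R5=0
MOV R4, 9 → R4=9
MOV R6, 100 → R6=100
LOAD R5, [R6] → R5=M[100]=12
SUB R5, 2 → R5=12-2=10
ADD R5, 8 → R5=10+8=18
ADD R6, 4 → R6=100+4=104
SUB R4, 1 → R4=9-1=8
CMP R4, 6  (cmp 8,6)
JGT loop: taken
LOAD R5, [R6] → R5=M[104]=1
SUB R5, 2 → R5=1-2=-1
ADD R5, 8 → R5=(-1)+8=7
ADD R6, 4 → R6=104+4=108
SUB R4, 1 → R4=8-1=7
CMP R4, 6  (cmp 7,6)
JGT loop: taken
LOAD R5, [R6] → R5=M[108]=0
SUB R5, 2 → R5=0-2=-2
ADD R5, 8 → R5=(-2)+8=6
ADD R6, 4 → R6=108+4=112
SUB R4, 1 → R4=7-1=6
CMP R4, 6  (cmp 6,6)
JGT loop: not taken
MUL R5, 4 → R5=6*4=24
STORE R5, [100] → M[100]=24
halt.
Total executed instructions: 27.

27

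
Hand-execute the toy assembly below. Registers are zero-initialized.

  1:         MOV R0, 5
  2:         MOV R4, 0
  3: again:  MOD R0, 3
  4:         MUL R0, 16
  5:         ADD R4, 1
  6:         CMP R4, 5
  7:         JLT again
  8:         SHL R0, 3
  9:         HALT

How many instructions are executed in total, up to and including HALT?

after MOV R0, 5: R0=5
after MOV R4, 0: R4=0
after MOD R0, 3: R0=5%3=2
after MUL R0, 16: R0=2*16=32
after ADD R4, 1: R4=0+1=1
CMP R4, 5  (cmp 1,5)
JLT again: taken
after MOD R0, 3: R0=32%3=2
after MUL R0, 16: R0=2*16=32
after ADD R4, 1: R4=1+1=2
CMP R4, 5  (cmp 2,5)
JLT again: taken
after MOD R0, 3: R0=32%3=2
after MUL R0, 16: R0=2*16=32
after ADD R4, 1: R4=2+1=3
CMP R4, 5  (cmp 3,5)
JLT again: taken
after MOD R0, 3: R0=32%3=2
after MUL R0, 16: R0=2*16=32
after ADD R4, 1: R4=3+1=4
CMP R4, 5  (cmp 4,5)
JLT again: taken
after MOD R0, 3: R0=32%3=2
after MUL R0, 16: R0=2*16=32
after ADD R4, 1: R4=4+1=5
CMP R4, 5  (cmp 5,5)
JLT again: not taken
after SHL R0, 3: R0=32<<3=256
halt.
Total executed instructions: 29.

29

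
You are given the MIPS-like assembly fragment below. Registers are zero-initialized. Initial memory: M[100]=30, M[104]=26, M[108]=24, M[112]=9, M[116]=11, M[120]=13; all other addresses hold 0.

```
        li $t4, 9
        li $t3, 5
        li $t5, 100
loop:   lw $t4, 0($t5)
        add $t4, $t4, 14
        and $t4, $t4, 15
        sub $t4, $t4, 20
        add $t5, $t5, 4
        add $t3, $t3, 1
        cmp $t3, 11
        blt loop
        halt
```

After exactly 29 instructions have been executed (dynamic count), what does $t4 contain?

$t4=9
$t3=5
$t5=100
$t4=M[100]=30
$t4=30+14=44
$t4=44&15=12
$t4=12-20=-8
$t5=100+4=104
$t3=5+1=6
cmp $t3, 11  (cmp 6,11)
blt loop: taken
$t4=M[104]=26
$t4=26+14=40
$t4=40&15=8
$t4=8-20=-12
$t5=104+4=108
$t3=6+1=7
cmp $t3, 11  (cmp 7,11)
blt loop: taken
$t4=M[108]=24
$t4=24+14=38
$t4=38&15=6
$t4=6-20=-14
$t5=108+4=112
$t3=7+1=8
cmp $t3, 11  (cmp 8,11)
blt loop: taken
$t4=M[112]=9
$t4=9+14=23
After step 29: $t4 = 23.

23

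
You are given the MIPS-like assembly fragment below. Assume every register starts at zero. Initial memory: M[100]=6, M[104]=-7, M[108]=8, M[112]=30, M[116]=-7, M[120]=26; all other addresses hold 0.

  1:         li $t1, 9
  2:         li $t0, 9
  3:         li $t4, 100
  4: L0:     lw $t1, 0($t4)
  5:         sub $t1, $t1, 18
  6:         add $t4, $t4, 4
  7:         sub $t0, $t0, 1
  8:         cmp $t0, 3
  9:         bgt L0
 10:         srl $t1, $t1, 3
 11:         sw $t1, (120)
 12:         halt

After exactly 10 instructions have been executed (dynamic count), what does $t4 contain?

after li $t1, 9: $t1=9
after li $t0, 9: $t0=9
after li $t4, 100: $t4=100
after lw $t1, 0($t4): $t1=M[100]=6
after sub $t1, $t1, 18: $t1=6-18=-12
after add $t4, $t4, 4: $t4=100+4=104
after sub $t0, $t0, 1: $t0=9-1=8
cmp $t0, 3  (cmp 8,3)
bgt L0: taken
after lw $t1, 0($t4): $t1=M[104]=-7
After step 10: $t4 = 104.

104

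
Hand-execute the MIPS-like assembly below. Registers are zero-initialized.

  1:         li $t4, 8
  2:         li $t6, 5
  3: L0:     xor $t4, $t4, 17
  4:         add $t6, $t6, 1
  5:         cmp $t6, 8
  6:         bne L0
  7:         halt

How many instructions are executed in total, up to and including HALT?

15

$t4=8
$t6=5
$t4=8^17=25
$t6=5+1=6
cmp $t6, 8  (cmp 6,8)
bne L0: taken
$t4=25^17=8
$t6=6+1=7
cmp $t6, 8  (cmp 7,8)
bne L0: taken
$t4=8^17=25
$t6=7+1=8
cmp $t6, 8  (cmp 8,8)
bne L0: not taken
halt.
Total executed instructions: 15.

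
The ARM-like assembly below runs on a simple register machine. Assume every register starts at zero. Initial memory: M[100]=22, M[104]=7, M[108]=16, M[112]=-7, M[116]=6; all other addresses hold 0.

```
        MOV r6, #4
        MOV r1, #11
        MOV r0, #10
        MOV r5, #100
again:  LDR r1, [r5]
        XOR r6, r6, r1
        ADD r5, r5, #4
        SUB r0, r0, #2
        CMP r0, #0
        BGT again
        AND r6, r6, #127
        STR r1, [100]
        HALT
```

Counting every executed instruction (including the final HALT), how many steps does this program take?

after MOV r6, #4: r6=4
after MOV r1, #11: r1=11
after MOV r0, #10: r0=10
after MOV r5, #100: r5=100
after LDR r1, [r5]: r1=M[100]=22
after XOR r6, r6, r1: r6=4^22=18
after ADD r5, r5, #4: r5=100+4=104
after SUB r0, r0, #2: r0=10-2=8
CMP r0, #0  (cmp 8,0)
BGT again: taken
after LDR r1, [r5]: r1=M[104]=7
after XOR r6, r6, r1: r6=18^7=21
after ADD r5, r5, #4: r5=104+4=108
after SUB r0, r0, #2: r0=8-2=6
CMP r0, #0  (cmp 6,0)
BGT again: taken
after LDR r1, [r5]: r1=M[108]=16
after XOR r6, r6, r1: r6=21^16=5
after ADD r5, r5, #4: r5=108+4=112
after SUB r0, r0, #2: r0=6-2=4
CMP r0, #0  (cmp 4,0)
BGT again: taken
after LDR r1, [r5]: r1=M[112]=-7
after XOR r6, r6, r1: r6=5^(-7)=-4
after ADD r5, r5, #4: r5=112+4=116
after SUB r0, r0, #2: r0=4-2=2
CMP r0, #0  (cmp 2,0)
BGT again: taken
after LDR r1, [r5]: r1=M[116]=6
after XOR r6, r6, r1: r6=(-4)^6=-6
after ADD r5, r5, #4: r5=116+4=120
after SUB r0, r0, #2: r0=2-2=0
CMP r0, #0  (cmp 0,0)
BGT again: not taken
after AND r6, r6, #127: r6=(-6)&127=122
STR r1, [100] → M[100]=6
halt.
Total executed instructions: 37.

37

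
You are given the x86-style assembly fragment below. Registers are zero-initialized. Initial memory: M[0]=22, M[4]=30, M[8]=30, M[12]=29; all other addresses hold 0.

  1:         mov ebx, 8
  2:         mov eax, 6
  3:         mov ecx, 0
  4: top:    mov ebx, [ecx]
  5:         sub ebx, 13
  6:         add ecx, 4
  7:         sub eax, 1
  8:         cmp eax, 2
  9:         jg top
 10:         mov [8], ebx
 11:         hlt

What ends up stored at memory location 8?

mov ebx, 8 → ebx=8
mov eax, 6 → eax=6
mov ecx, 0 → ecx=0
mov ebx, [ecx] → ebx=M[0]=22
sub ebx, 13 → ebx=22-13=9
add ecx, 4 → ecx=0+4=4
sub eax, 1 → eax=6-1=5
cmp eax, 2  (cmp 5,2)
jg top: taken
mov ebx, [ecx] → ebx=M[4]=30
sub ebx, 13 → ebx=30-13=17
add ecx, 4 → ecx=4+4=8
sub eax, 1 → eax=5-1=4
cmp eax, 2  (cmp 4,2)
jg top: taken
mov ebx, [ecx] → ebx=M[8]=30
sub ebx, 13 → ebx=30-13=17
add ecx, 4 → ecx=8+4=12
sub eax, 1 → eax=4-1=3
cmp eax, 2  (cmp 3,2)
jg top: taken
mov ebx, [ecx] → ebx=M[12]=29
sub ebx, 13 → ebx=29-13=16
add ecx, 4 → ecx=12+4=16
sub eax, 1 → eax=3-1=2
cmp eax, 2  (cmp 2,2)
jg top: not taken
mov [8], ebx → M[8]=16
halt.

16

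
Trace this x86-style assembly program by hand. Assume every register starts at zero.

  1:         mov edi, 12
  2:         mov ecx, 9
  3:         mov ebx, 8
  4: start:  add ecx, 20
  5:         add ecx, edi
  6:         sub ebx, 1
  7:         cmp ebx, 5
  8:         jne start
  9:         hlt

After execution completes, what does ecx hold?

105

mov edi, 12 → edi=12
mov ecx, 9 → ecx=9
mov ebx, 8 → ebx=8
add ecx, 20 → ecx=9+20=29
add ecx, edi → ecx=29+12=41
sub ebx, 1 → ebx=8-1=7
cmp ebx, 5  (cmp 7,5)
jne start: taken
add ecx, 20 → ecx=41+20=61
add ecx, edi → ecx=61+12=73
sub ebx, 1 → ebx=7-1=6
cmp ebx, 5  (cmp 6,5)
jne start: taken
add ecx, 20 → ecx=73+20=93
add ecx, edi → ecx=93+12=105
sub ebx, 1 → ebx=6-1=5
cmp ebx, 5  (cmp 5,5)
jne start: not taken
halt.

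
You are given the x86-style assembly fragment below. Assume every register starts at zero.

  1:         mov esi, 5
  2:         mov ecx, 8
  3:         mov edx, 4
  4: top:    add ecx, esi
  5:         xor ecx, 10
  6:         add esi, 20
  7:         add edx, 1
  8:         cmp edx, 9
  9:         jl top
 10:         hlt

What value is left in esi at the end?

105

esi=5
ecx=8
edx=4
ecx=8+5=13
ecx=13^10=7
esi=5+20=25
edx=4+1=5
cmp edx, 9  (cmp 5,9)
jl top: taken
ecx=7+25=32
ecx=32^10=42
esi=25+20=45
edx=5+1=6
cmp edx, 9  (cmp 6,9)
jl top: taken
ecx=42+45=87
ecx=87^10=93
esi=45+20=65
edx=6+1=7
cmp edx, 9  (cmp 7,9)
jl top: taken
ecx=93+65=158
ecx=158^10=148
esi=65+20=85
edx=7+1=8
cmp edx, 9  (cmp 8,9)
jl top: taken
ecx=148+85=233
ecx=233^10=227
esi=85+20=105
edx=8+1=9
cmp edx, 9  (cmp 9,9)
jl top: not taken
halt.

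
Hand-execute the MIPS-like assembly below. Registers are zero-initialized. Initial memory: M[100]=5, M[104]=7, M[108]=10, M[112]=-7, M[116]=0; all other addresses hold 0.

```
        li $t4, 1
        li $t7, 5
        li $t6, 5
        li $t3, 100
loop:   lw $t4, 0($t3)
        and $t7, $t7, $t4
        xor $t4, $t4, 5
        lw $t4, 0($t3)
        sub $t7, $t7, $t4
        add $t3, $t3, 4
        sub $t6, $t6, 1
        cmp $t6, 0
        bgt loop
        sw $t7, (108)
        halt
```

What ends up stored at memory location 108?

after li $t4, 1: $t4=1
after li $t7, 5: $t7=5
after li $t6, 5: $t6=5
after li $t3, 100: $t3=100
after lw $t4, 0($t3): $t4=M[100]=5
after and $t7, $t7, $t4: $t7=5&5=5
after xor $t4, $t4, 5: $t4=5^5=0
after lw $t4, 0($t3): $t4=M[100]=5
after sub $t7, $t7, $t4: $t7=5-5=0
after add $t3, $t3, 4: $t3=100+4=104
after sub $t6, $t6, 1: $t6=5-1=4
cmp $t6, 0  (cmp 4,0)
bgt loop: taken
after lw $t4, 0($t3): $t4=M[104]=7
after and $t7, $t7, $t4: $t7=0&7=0
after xor $t4, $t4, 5: $t4=7^5=2
after lw $t4, 0($t3): $t4=M[104]=7
after sub $t7, $t7, $t4: $t7=0-7=-7
after add $t3, $t3, 4: $t3=104+4=108
after sub $t6, $t6, 1: $t6=4-1=3
cmp $t6, 0  (cmp 3,0)
bgt loop: taken
after lw $t4, 0($t3): $t4=M[108]=10
after and $t7, $t7, $t4: $t7=(-7)&10=8
after xor $t4, $t4, 5: $t4=10^5=15
after lw $t4, 0($t3): $t4=M[108]=10
after sub $t7, $t7, $t4: $t7=8-10=-2
after add $t3, $t3, 4: $t3=108+4=112
after sub $t6, $t6, 1: $t6=3-1=2
cmp $t6, 0  (cmp 2,0)
bgt loop: taken
after lw $t4, 0($t3): $t4=M[112]=-7
after and $t7, $t7, $t4: $t7=(-2)&(-7)=-8
after xor $t4, $t4, 5: $t4=(-7)^5=-4
after lw $t4, 0($t3): $t4=M[112]=-7
after sub $t7, $t7, $t4: $t7=(-8)-(-7)=-1
after add $t3, $t3, 4: $t3=112+4=116
after sub $t6, $t6, 1: $t6=2-1=1
cmp $t6, 0  (cmp 1,0)
bgt loop: taken
after lw $t4, 0($t3): $t4=M[116]=0
after and $t7, $t7, $t4: $t7=(-1)&0=0
after xor $t4, $t4, 5: $t4=0^5=5
after lw $t4, 0($t3): $t4=M[116]=0
after sub $t7, $t7, $t4: $t7=0-0=0
after add $t3, $t3, 4: $t3=116+4=120
after sub $t6, $t6, 1: $t6=1-1=0
cmp $t6, 0  (cmp 0,0)
bgt loop: not taken
sw $t7, (108) → M[108]=0
halt.

0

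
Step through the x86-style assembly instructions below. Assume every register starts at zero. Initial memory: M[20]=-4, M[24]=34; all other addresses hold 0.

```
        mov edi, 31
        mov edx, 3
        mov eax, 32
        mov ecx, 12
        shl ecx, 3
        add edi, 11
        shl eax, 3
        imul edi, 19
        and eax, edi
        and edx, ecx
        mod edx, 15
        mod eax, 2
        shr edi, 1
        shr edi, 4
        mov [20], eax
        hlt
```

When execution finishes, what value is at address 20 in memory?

0

after mov edi, 31: edi=31
after mov edx, 3: edx=3
after mov eax, 32: eax=32
after mov ecx, 12: ecx=12
after shl ecx, 3: ecx=12<<3=96
after add edi, 11: edi=31+11=42
after shl eax, 3: eax=32<<3=256
after imul edi, 19: edi=42*19=798
after and eax, edi: eax=256&798=256
after and edx, ecx: edx=3&96=0
after mod edx, 15: edx=0%15=0
after mod eax, 2: eax=256%2=0
after shr edi, 1: edi=798>>1=399
after shr edi, 4: edi=399>>4=24
mov [20], eax → M[20]=0
halt.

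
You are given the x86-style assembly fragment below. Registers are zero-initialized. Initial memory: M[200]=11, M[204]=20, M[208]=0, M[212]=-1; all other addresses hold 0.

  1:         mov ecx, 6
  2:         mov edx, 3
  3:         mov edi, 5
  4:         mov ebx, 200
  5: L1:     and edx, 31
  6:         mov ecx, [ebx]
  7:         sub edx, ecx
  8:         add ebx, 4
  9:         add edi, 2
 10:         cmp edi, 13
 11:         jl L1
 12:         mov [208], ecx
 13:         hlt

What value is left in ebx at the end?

216

ecx=6
edx=3
edi=5
ebx=200
edx=3&31=3
ecx=M[200]=11
edx=3-11=-8
ebx=200+4=204
edi=5+2=7
cmp edi, 13  (cmp 7,13)
jl L1: taken
edx=(-8)&31=24
ecx=M[204]=20
edx=24-20=4
ebx=204+4=208
edi=7+2=9
cmp edi, 13  (cmp 9,13)
jl L1: taken
edx=4&31=4
ecx=M[208]=0
edx=4-0=4
ebx=208+4=212
edi=9+2=11
cmp edi, 13  (cmp 11,13)
jl L1: taken
edx=4&31=4
ecx=M[212]=-1
edx=4-(-1)=5
ebx=212+4=216
edi=11+2=13
cmp edi, 13  (cmp 13,13)
jl L1: not taken
mov [208], ecx → M[208]=-1
halt.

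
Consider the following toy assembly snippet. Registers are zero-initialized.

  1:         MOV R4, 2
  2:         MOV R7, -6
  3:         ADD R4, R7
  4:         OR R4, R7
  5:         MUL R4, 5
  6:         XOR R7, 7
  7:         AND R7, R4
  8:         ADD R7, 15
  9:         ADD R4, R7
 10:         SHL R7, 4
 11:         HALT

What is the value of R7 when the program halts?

MOV R4, 2 → R4=2
MOV R7, -6 → R7=-6
ADD R4, R7 → R4=2+(-6)=-4
OR R4, R7 → R4=(-4)|(-6)=-2
MUL R4, 5 → R4=(-2)*5=-10
XOR R7, 7 → R7=(-6)^7=-3
AND R7, R4 → R7=(-3)&(-10)=-12
ADD R7, 15 → R7=(-12)+15=3
ADD R4, R7 → R4=(-10)+3=-7
SHL R7, 4 → R7=3<<4=48
halt.

48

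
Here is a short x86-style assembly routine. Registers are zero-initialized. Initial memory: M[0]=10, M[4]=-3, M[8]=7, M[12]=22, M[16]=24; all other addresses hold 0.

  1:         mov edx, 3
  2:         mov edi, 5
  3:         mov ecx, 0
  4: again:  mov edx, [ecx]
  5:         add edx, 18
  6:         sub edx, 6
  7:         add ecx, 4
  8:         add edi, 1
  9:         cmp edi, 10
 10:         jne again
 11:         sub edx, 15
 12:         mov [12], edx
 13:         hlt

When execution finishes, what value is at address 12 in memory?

21

after mov edx, 3: edx=3
after mov edi, 5: edi=5
after mov ecx, 0: ecx=0
after mov edx, [ecx]: edx=M[0]=10
after add edx, 18: edx=10+18=28
after sub edx, 6: edx=28-6=22
after add ecx, 4: ecx=0+4=4
after add edi, 1: edi=5+1=6
cmp edi, 10  (cmp 6,10)
jne again: taken
after mov edx, [ecx]: edx=M[4]=-3
after add edx, 18: edx=(-3)+18=15
after sub edx, 6: edx=15-6=9
after add ecx, 4: ecx=4+4=8
after add edi, 1: edi=6+1=7
cmp edi, 10  (cmp 7,10)
jne again: taken
after mov edx, [ecx]: edx=M[8]=7
after add edx, 18: edx=7+18=25
after sub edx, 6: edx=25-6=19
after add ecx, 4: ecx=8+4=12
after add edi, 1: edi=7+1=8
cmp edi, 10  (cmp 8,10)
jne again: taken
after mov edx, [ecx]: edx=M[12]=22
after add edx, 18: edx=22+18=40
after sub edx, 6: edx=40-6=34
after add ecx, 4: ecx=12+4=16
after add edi, 1: edi=8+1=9
cmp edi, 10  (cmp 9,10)
jne again: taken
after mov edx, [ecx]: edx=M[16]=24
after add edx, 18: edx=24+18=42
after sub edx, 6: edx=42-6=36
after add ecx, 4: ecx=16+4=20
after add edi, 1: edi=9+1=10
cmp edi, 10  (cmp 10,10)
jne again: not taken
after sub edx, 15: edx=36-15=21
mov [12], edx → M[12]=21
halt.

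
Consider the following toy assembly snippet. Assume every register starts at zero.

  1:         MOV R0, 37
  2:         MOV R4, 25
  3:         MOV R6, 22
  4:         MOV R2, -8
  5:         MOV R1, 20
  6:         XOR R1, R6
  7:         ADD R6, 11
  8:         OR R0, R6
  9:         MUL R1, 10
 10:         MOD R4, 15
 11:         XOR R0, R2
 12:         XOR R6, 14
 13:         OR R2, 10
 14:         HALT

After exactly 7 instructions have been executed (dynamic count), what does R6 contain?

33

MOV R0, 37 → R0=37
MOV R4, 25 → R4=25
MOV R6, 22 → R6=22
MOV R2, -8 → R2=-8
MOV R1, 20 → R1=20
XOR R1, R6 → R1=20^22=2
ADD R6, 11 → R6=22+11=33
After step 7: R6 = 33.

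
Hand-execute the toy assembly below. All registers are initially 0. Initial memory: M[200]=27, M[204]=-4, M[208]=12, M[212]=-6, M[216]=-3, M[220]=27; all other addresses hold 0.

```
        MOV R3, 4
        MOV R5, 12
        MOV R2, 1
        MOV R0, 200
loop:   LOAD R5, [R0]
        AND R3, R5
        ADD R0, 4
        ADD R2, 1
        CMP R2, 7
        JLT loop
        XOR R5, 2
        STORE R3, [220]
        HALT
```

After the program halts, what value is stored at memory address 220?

MOV R3, 4 → R3=4
MOV R5, 12 → R5=12
MOV R2, 1 → R2=1
MOV R0, 200 → R0=200
LOAD R5, [R0] → R5=M[200]=27
AND R3, R5 → R3=4&27=0
ADD R0, 4 → R0=200+4=204
ADD R2, 1 → R2=1+1=2
CMP R2, 7  (cmp 2,7)
JLT loop: taken
LOAD R5, [R0] → R5=M[204]=-4
AND R3, R5 → R3=0&(-4)=0
ADD R0, 4 → R0=204+4=208
ADD R2, 1 → R2=2+1=3
CMP R2, 7  (cmp 3,7)
JLT loop: taken
LOAD R5, [R0] → R5=M[208]=12
AND R3, R5 → R3=0&12=0
ADD R0, 4 → R0=208+4=212
ADD R2, 1 → R2=3+1=4
CMP R2, 7  (cmp 4,7)
JLT loop: taken
LOAD R5, [R0] → R5=M[212]=-6
AND R3, R5 → R3=0&(-6)=0
ADD R0, 4 → R0=212+4=216
ADD R2, 1 → R2=4+1=5
CMP R2, 7  (cmp 5,7)
JLT loop: taken
LOAD R5, [R0] → R5=M[216]=-3
AND R3, R5 → R3=0&(-3)=0
ADD R0, 4 → R0=216+4=220
ADD R2, 1 → R2=5+1=6
CMP R2, 7  (cmp 6,7)
JLT loop: taken
LOAD R5, [R0] → R5=M[220]=27
AND R3, R5 → R3=0&27=0
ADD R0, 4 → R0=220+4=224
ADD R2, 1 → R2=6+1=7
CMP R2, 7  (cmp 7,7)
JLT loop: not taken
XOR R5, 2 → R5=27^2=25
STORE R3, [220] → M[220]=0
halt.

0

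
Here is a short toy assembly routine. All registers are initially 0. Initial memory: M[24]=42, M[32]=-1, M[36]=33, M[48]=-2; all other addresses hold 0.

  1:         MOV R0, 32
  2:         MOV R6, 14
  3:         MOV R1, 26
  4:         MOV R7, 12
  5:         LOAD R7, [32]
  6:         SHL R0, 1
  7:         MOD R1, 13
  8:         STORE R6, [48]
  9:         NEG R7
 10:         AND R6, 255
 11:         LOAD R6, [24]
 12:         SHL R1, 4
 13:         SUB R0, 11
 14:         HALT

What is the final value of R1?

after MOV R0, 32: R0=32
after MOV R6, 14: R6=14
after MOV R1, 26: R1=26
after MOV R7, 12: R7=12
after LOAD R7, [32]: R7=M[32]=-1
after SHL R0, 1: R0=32<<1=64
after MOD R1, 13: R1=26%13=0
STORE R6, [48] → M[48]=14
after NEG R7: R7=-(-1)=1
after AND R6, 255: R6=14&255=14
after LOAD R6, [24]: R6=M[24]=42
after SHL R1, 4: R1=0<<4=0
after SUB R0, 11: R0=64-11=53
halt.

0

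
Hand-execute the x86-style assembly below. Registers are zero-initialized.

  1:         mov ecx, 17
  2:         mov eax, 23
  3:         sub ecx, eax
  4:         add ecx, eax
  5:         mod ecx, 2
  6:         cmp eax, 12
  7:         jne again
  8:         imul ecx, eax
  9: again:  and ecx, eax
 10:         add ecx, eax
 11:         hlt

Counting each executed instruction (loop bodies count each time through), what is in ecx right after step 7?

ecx=17
eax=23
ecx=17-23=-6
ecx=(-6)+23=17
ecx=17%2=1
cmp eax, 12  (cmp 23,12)
jne again: taken
After step 7: ecx = 1.

1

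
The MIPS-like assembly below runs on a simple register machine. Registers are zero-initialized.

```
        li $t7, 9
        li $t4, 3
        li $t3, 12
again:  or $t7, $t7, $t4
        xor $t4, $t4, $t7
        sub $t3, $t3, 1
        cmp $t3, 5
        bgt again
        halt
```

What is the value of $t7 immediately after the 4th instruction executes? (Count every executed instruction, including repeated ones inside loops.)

11

$t7=9
$t4=3
$t3=12
$t7=9|3=11
After step 4: $t7 = 11.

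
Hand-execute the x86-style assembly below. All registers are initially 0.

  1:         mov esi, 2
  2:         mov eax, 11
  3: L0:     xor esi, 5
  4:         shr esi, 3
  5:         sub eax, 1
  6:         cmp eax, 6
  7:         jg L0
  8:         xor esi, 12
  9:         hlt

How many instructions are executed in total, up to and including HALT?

29

mov esi, 2 → esi=2
mov eax, 11 → eax=11
xor esi, 5 → esi=2^5=7
shr esi, 3 → esi=7>>3=0
sub eax, 1 → eax=11-1=10
cmp eax, 6  (cmp 10,6)
jg L0: taken
xor esi, 5 → esi=0^5=5
shr esi, 3 → esi=5>>3=0
sub eax, 1 → eax=10-1=9
cmp eax, 6  (cmp 9,6)
jg L0: taken
xor esi, 5 → esi=0^5=5
shr esi, 3 → esi=5>>3=0
sub eax, 1 → eax=9-1=8
cmp eax, 6  (cmp 8,6)
jg L0: taken
xor esi, 5 → esi=0^5=5
shr esi, 3 → esi=5>>3=0
sub eax, 1 → eax=8-1=7
cmp eax, 6  (cmp 7,6)
jg L0: taken
xor esi, 5 → esi=0^5=5
shr esi, 3 → esi=5>>3=0
sub eax, 1 → eax=7-1=6
cmp eax, 6  (cmp 6,6)
jg L0: not taken
xor esi, 12 → esi=0^12=12
halt.
Total executed instructions: 29.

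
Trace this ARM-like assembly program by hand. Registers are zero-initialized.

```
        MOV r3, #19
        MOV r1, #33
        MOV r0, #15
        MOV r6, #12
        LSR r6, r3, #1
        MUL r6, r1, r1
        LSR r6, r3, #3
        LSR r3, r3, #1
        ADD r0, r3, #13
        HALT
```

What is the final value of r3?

9

r3=19
r1=33
r0=15
r6=12
r6=19>>1=9
r6=33*33=1089
r6=19>>3=2
r3=19>>1=9
r0=9+13=22
halt.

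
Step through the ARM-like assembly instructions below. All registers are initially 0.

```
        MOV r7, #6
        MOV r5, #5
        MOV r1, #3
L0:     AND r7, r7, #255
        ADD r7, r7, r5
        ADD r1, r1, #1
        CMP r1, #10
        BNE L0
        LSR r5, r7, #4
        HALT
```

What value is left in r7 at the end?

41

r7=6
r5=5
r1=3
r7=6&255=6
r7=6+5=11
r1=3+1=4
CMP r1, #10  (cmp 4,10)
BNE L0: taken
r7=11&255=11
r7=11+5=16
r1=4+1=5
CMP r1, #10  (cmp 5,10)
BNE L0: taken
r7=16&255=16
r7=16+5=21
r1=5+1=6
CMP r1, #10  (cmp 6,10)
BNE L0: taken
r7=21&255=21
r7=21+5=26
r1=6+1=7
CMP r1, #10  (cmp 7,10)
BNE L0: taken
r7=26&255=26
r7=26+5=31
r1=7+1=8
CMP r1, #10  (cmp 8,10)
BNE L0: taken
r7=31&255=31
r7=31+5=36
r1=8+1=9
CMP r1, #10  (cmp 9,10)
BNE L0: taken
r7=36&255=36
r7=36+5=41
r1=9+1=10
CMP r1, #10  (cmp 10,10)
BNE L0: not taken
r5=41>>4=2
halt.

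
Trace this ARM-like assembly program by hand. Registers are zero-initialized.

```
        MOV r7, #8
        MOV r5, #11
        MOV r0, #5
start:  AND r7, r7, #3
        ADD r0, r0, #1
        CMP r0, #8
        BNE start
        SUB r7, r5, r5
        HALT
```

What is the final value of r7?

MOV r7, #8 → r7=8
MOV r5, #11 → r5=11
MOV r0, #5 → r0=5
AND r7, r7, #3 → r7=8&3=0
ADD r0, r0, #1 → r0=5+1=6
CMP r0, #8  (cmp 6,8)
BNE start: taken
AND r7, r7, #3 → r7=0&3=0
ADD r0, r0, #1 → r0=6+1=7
CMP r0, #8  (cmp 7,8)
BNE start: taken
AND r7, r7, #3 → r7=0&3=0
ADD r0, r0, #1 → r0=7+1=8
CMP r0, #8  (cmp 8,8)
BNE start: not taken
SUB r7, r5, r5 → r7=11-11=0
halt.

0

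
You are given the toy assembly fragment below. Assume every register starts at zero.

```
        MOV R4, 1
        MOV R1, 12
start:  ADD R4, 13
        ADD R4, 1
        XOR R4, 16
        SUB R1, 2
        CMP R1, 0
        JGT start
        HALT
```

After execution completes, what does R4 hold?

181

R4=1
R1=12
R4=1+13=14
R4=14+1=15
R4=15^16=31
R1=12-2=10
CMP R1, 0  (cmp 10,0)
JGT start: taken
R4=31+13=44
R4=44+1=45
R4=45^16=61
R1=10-2=8
CMP R1, 0  (cmp 8,0)
JGT start: taken
R4=61+13=74
R4=74+1=75
R4=75^16=91
R1=8-2=6
CMP R1, 0  (cmp 6,0)
JGT start: taken
R4=91+13=104
R4=104+1=105
R4=105^16=121
R1=6-2=4
CMP R1, 0  (cmp 4,0)
JGT start: taken
R4=121+13=134
R4=134+1=135
R4=135^16=151
R1=4-2=2
CMP R1, 0  (cmp 2,0)
JGT start: taken
R4=151+13=164
R4=164+1=165
R4=165^16=181
R1=2-2=0
CMP R1, 0  (cmp 0,0)
JGT start: not taken
halt.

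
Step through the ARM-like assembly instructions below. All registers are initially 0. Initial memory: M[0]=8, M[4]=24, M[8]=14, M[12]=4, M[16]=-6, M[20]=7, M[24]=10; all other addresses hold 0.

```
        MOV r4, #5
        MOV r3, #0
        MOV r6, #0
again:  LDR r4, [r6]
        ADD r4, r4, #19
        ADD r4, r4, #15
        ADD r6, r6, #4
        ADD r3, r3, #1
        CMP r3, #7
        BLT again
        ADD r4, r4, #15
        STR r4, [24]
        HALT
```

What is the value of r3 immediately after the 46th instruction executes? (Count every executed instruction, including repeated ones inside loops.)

MOV r4, #5 → r4=5
MOV r3, #0 → r3=0
MOV r6, #0 → r6=0
LDR r4, [r6] → r4=M[0]=8
ADD r4, r4, #19 → r4=8+19=27
ADD r4, r4, #15 → r4=27+15=42
ADD r6, r6, #4 → r6=0+4=4
ADD r3, r3, #1 → r3=0+1=1
CMP r3, #7  (cmp 1,7)
BLT again: taken
LDR r4, [r6] → r4=M[4]=24
ADD r4, r4, #19 → r4=24+19=43
ADD r4, r4, #15 → r4=43+15=58
ADD r6, r6, #4 → r6=4+4=8
ADD r3, r3, #1 → r3=1+1=2
CMP r3, #7  (cmp 2,7)
BLT again: taken
LDR r4, [r6] → r4=M[8]=14
ADD r4, r4, #19 → r4=14+19=33
ADD r4, r4, #15 → r4=33+15=48
ADD r6, r6, #4 → r6=8+4=12
ADD r3, r3, #1 → r3=2+1=3
CMP r3, #7  (cmp 3,7)
BLT again: taken
LDR r4, [r6] → r4=M[12]=4
ADD r4, r4, #19 → r4=4+19=23
ADD r4, r4, #15 → r4=23+15=38
ADD r6, r6, #4 → r6=12+4=16
ADD r3, r3, #1 → r3=3+1=4
CMP r3, #7  (cmp 4,7)
BLT again: taken
LDR r4, [r6] → r4=M[16]=-6
ADD r4, r4, #19 → r4=(-6)+19=13
ADD r4, r4, #15 → r4=13+15=28
ADD r6, r6, #4 → r6=16+4=20
ADD r3, r3, #1 → r3=4+1=5
CMP r3, #7  (cmp 5,7)
BLT again: taken
LDR r4, [r6] → r4=M[20]=7
ADD r4, r4, #19 → r4=7+19=26
ADD r4, r4, #15 → r4=26+15=41
ADD r6, r6, #4 → r6=20+4=24
ADD r3, r3, #1 → r3=5+1=6
CMP r3, #7  (cmp 6,7)
BLT again: taken
LDR r4, [r6] → r4=M[24]=10
After step 46: r3 = 6.

6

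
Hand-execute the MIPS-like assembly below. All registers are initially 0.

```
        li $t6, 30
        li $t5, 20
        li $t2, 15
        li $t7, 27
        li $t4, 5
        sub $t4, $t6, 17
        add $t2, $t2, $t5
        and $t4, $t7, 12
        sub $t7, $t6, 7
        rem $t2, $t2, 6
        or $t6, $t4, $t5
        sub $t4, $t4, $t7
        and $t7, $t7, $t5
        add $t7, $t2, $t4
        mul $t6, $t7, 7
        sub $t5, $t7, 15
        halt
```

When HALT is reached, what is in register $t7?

after li $t6, 30: $t6=30
after li $t5, 20: $t5=20
after li $t2, 15: $t2=15
after li $t7, 27: $t7=27
after li $t4, 5: $t4=5
after sub $t4, $t6, 17: $t4=30-17=13
after add $t2, $t2, $t5: $t2=15+20=35
after and $t4, $t7, 12: $t4=27&12=8
after sub $t7, $t6, 7: $t7=30-7=23
after rem $t2, $t2, 6: $t2=35%6=5
after or $t6, $t4, $t5: $t6=8|20=28
after sub $t4, $t4, $t7: $t4=8-23=-15
after and $t7, $t7, $t5: $t7=23&20=20
after add $t7, $t2, $t4: $t7=5+(-15)=-10
after mul $t6, $t7, 7: $t6=(-10)*7=-70
after sub $t5, $t7, 15: $t5=(-10)-15=-25
halt.

-10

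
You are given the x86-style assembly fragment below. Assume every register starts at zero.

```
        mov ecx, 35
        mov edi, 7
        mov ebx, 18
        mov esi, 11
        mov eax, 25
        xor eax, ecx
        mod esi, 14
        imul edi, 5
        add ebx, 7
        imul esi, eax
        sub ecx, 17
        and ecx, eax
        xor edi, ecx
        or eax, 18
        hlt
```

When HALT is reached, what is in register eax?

ecx=35
edi=7
ebx=18
esi=11
eax=25
eax=25^35=58
esi=11%14=11
edi=7*5=35
ebx=18+7=25
esi=11*58=638
ecx=35-17=18
ecx=18&58=18
edi=35^18=49
eax=58|18=58
halt.

58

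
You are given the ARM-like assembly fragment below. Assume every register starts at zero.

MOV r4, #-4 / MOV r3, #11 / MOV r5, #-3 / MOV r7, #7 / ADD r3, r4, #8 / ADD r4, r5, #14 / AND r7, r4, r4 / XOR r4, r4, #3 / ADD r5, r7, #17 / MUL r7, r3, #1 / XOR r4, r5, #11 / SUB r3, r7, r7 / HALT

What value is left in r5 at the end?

28

after MOV r4, #-4: r4=-4
after MOV r3, #11: r3=11
after MOV r5, #-3: r5=-3
after MOV r7, #7: r7=7
after ADD r3, r4, #8: r3=(-4)+8=4
after ADD r4, r5, #14: r4=(-3)+14=11
after AND r7, r4, r4: r7=11&11=11
after XOR r4, r4, #3: r4=11^3=8
after ADD r5, r7, #17: r5=11+17=28
after MUL r7, r3, #1: r7=4*1=4
after XOR r4, r5, #11: r4=28^11=23
after SUB r3, r7, r7: r3=4-4=0
halt.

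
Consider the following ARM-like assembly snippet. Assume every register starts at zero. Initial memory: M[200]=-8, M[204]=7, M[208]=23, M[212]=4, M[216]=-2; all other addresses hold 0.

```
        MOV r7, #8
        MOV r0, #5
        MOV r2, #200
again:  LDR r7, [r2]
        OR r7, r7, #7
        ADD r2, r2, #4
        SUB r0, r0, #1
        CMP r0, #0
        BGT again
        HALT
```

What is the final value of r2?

220

after MOV r7, #8: r7=8
after MOV r0, #5: r0=5
after MOV r2, #200: r2=200
after LDR r7, [r2]: r7=M[200]=-8
after OR r7, r7, #7: r7=(-8)|7=-1
after ADD r2, r2, #4: r2=200+4=204
after SUB r0, r0, #1: r0=5-1=4
CMP r0, #0  (cmp 4,0)
BGT again: taken
after LDR r7, [r2]: r7=M[204]=7
after OR r7, r7, #7: r7=7|7=7
after ADD r2, r2, #4: r2=204+4=208
after SUB r0, r0, #1: r0=4-1=3
CMP r0, #0  (cmp 3,0)
BGT again: taken
after LDR r7, [r2]: r7=M[208]=23
after OR r7, r7, #7: r7=23|7=23
after ADD r2, r2, #4: r2=208+4=212
after SUB r0, r0, #1: r0=3-1=2
CMP r0, #0  (cmp 2,0)
BGT again: taken
after LDR r7, [r2]: r7=M[212]=4
after OR r7, r7, #7: r7=4|7=7
after ADD r2, r2, #4: r2=212+4=216
after SUB r0, r0, #1: r0=2-1=1
CMP r0, #0  (cmp 1,0)
BGT again: taken
after LDR r7, [r2]: r7=M[216]=-2
after OR r7, r7, #7: r7=(-2)|7=-1
after ADD r2, r2, #4: r2=216+4=220
after SUB r0, r0, #1: r0=1-1=0
CMP r0, #0  (cmp 0,0)
BGT again: not taken
halt.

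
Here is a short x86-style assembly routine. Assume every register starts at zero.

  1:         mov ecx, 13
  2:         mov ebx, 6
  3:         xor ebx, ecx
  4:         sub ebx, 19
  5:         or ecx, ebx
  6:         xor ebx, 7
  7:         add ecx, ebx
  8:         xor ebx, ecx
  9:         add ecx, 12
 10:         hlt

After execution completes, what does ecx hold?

8

mov ecx, 13 → ecx=13
mov ebx, 6 → ebx=6
xor ebx, ecx → ebx=6^13=11
sub ebx, 19 → ebx=11-19=-8
or ecx, ebx → ecx=13|(-8)=-3
xor ebx, 7 → ebx=(-8)^7=-1
add ecx, ebx → ecx=(-3)+(-1)=-4
xor ebx, ecx → ebx=(-1)^(-4)=3
add ecx, 12 → ecx=(-4)+12=8
halt.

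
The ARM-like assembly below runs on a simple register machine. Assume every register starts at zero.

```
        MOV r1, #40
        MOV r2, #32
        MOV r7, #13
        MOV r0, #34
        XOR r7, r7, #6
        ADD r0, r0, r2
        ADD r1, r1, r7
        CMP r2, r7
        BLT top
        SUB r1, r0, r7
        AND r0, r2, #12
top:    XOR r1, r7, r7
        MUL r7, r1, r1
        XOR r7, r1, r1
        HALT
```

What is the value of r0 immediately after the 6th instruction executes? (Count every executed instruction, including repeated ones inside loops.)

after MOV r1, #40: r1=40
after MOV r2, #32: r2=32
after MOV r7, #13: r7=13
after MOV r0, #34: r0=34
after XOR r7, r7, #6: r7=13^6=11
after ADD r0, r0, r2: r0=34+32=66
After step 6: r0 = 66.

66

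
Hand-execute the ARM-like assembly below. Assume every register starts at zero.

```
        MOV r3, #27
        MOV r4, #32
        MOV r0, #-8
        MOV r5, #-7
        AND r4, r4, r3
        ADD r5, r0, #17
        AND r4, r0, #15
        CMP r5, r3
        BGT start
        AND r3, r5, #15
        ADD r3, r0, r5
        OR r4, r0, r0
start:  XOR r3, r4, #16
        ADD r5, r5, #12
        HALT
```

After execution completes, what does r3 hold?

after MOV r3, #27: r3=27
after MOV r4, #32: r4=32
after MOV r0, #-8: r0=-8
after MOV r5, #-7: r5=-7
after AND r4, r4, r3: r4=32&27=0
after ADD r5, r0, #17: r5=(-8)+17=9
after AND r4, r0, #15: r4=(-8)&15=8
CMP r5, r3  (cmp 9,27)
BGT start: not taken
after AND r3, r5, #15: r3=9&15=9
after ADD r3, r0, r5: r3=(-8)+9=1
after OR r4, r0, r0: r4=(-8)|(-8)=-8
after XOR r3, r4, #16: r3=(-8)^16=-24
after ADD r5, r5, #12: r5=9+12=21
halt.

-24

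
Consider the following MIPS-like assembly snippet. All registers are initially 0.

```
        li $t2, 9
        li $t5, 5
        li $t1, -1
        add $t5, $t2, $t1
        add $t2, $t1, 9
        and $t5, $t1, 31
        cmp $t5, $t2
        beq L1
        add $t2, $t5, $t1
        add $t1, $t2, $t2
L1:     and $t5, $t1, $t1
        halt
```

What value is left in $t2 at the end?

30

$t2=9
$t5=5
$t1=-1
$t5=9+(-1)=8
$t2=(-1)+9=8
$t5=(-1)&31=31
cmp $t5, $t2  (cmp 31,8)
beq L1: not taken
$t2=31+(-1)=30
$t1=30+30=60
$t5=60&60=60
halt.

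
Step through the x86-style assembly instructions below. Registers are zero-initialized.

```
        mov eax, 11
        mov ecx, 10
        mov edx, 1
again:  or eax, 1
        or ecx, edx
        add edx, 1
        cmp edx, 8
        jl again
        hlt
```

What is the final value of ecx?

15

after mov eax, 11: eax=11
after mov ecx, 10: ecx=10
after mov edx, 1: edx=1
after or eax, 1: eax=11|1=11
after or ecx, edx: ecx=10|1=11
after add edx, 1: edx=1+1=2
cmp edx, 8  (cmp 2,8)
jl again: taken
after or eax, 1: eax=11|1=11
after or ecx, edx: ecx=11|2=11
after add edx, 1: edx=2+1=3
cmp edx, 8  (cmp 3,8)
jl again: taken
after or eax, 1: eax=11|1=11
after or ecx, edx: ecx=11|3=11
after add edx, 1: edx=3+1=4
cmp edx, 8  (cmp 4,8)
jl again: taken
after or eax, 1: eax=11|1=11
after or ecx, edx: ecx=11|4=15
after add edx, 1: edx=4+1=5
cmp edx, 8  (cmp 5,8)
jl again: taken
after or eax, 1: eax=11|1=11
after or ecx, edx: ecx=15|5=15
after add edx, 1: edx=5+1=6
cmp edx, 8  (cmp 6,8)
jl again: taken
after or eax, 1: eax=11|1=11
after or ecx, edx: ecx=15|6=15
after add edx, 1: edx=6+1=7
cmp edx, 8  (cmp 7,8)
jl again: taken
after or eax, 1: eax=11|1=11
after or ecx, edx: ecx=15|7=15
after add edx, 1: edx=7+1=8
cmp edx, 8  (cmp 8,8)
jl again: not taken
halt.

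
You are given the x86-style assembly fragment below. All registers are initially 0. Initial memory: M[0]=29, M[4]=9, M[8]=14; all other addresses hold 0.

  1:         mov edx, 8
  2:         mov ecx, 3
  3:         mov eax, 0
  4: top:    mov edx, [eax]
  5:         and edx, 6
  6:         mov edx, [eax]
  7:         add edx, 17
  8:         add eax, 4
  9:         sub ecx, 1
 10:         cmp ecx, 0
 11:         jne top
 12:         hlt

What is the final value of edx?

edx=8
ecx=3
eax=0
edx=M[0]=29
edx=29&6=4
edx=M[0]=29
edx=29+17=46
eax=0+4=4
ecx=3-1=2
cmp ecx, 0  (cmp 2,0)
jne top: taken
edx=M[4]=9
edx=9&6=0
edx=M[4]=9
edx=9+17=26
eax=4+4=8
ecx=2-1=1
cmp ecx, 0  (cmp 1,0)
jne top: taken
edx=M[8]=14
edx=14&6=6
edx=M[8]=14
edx=14+17=31
eax=8+4=12
ecx=1-1=0
cmp ecx, 0  (cmp 0,0)
jne top: not taken
halt.

31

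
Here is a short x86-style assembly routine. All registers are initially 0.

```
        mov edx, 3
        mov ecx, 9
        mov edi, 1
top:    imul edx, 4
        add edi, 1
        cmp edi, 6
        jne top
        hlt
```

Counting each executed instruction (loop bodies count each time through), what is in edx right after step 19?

mov edx, 3 → edx=3
mov ecx, 9 → ecx=9
mov edi, 1 → edi=1
imul edx, 4 → edx=3*4=12
add edi, 1 → edi=1+1=2
cmp edi, 6  (cmp 2,6)
jne top: taken
imul edx, 4 → edx=12*4=48
add edi, 1 → edi=2+1=3
cmp edi, 6  (cmp 3,6)
jne top: taken
imul edx, 4 → edx=48*4=192
add edi, 1 → edi=3+1=4
cmp edi, 6  (cmp 4,6)
jne top: taken
imul edx, 4 → edx=192*4=768
add edi, 1 → edi=4+1=5
cmp edi, 6  (cmp 5,6)
jne top: taken
After step 19: edx = 768.

768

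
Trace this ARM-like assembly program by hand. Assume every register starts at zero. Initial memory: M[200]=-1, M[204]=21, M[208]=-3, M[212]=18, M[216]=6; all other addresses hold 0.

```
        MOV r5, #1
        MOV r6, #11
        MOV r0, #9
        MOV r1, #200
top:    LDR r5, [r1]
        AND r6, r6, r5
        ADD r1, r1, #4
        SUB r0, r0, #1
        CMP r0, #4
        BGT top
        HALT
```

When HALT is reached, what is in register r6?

0

after MOV r5, #1: r5=1
after MOV r6, #11: r6=11
after MOV r0, #9: r0=9
after MOV r1, #200: r1=200
after LDR r5, [r1]: r5=M[200]=-1
after AND r6, r6, r5: r6=11&(-1)=11
after ADD r1, r1, #4: r1=200+4=204
after SUB r0, r0, #1: r0=9-1=8
CMP r0, #4  (cmp 8,4)
BGT top: taken
after LDR r5, [r1]: r5=M[204]=21
after AND r6, r6, r5: r6=11&21=1
after ADD r1, r1, #4: r1=204+4=208
after SUB r0, r0, #1: r0=8-1=7
CMP r0, #4  (cmp 7,4)
BGT top: taken
after LDR r5, [r1]: r5=M[208]=-3
after AND r6, r6, r5: r6=1&(-3)=1
after ADD r1, r1, #4: r1=208+4=212
after SUB r0, r0, #1: r0=7-1=6
CMP r0, #4  (cmp 6,4)
BGT top: taken
after LDR r5, [r1]: r5=M[212]=18
after AND r6, r6, r5: r6=1&18=0
after ADD r1, r1, #4: r1=212+4=216
after SUB r0, r0, #1: r0=6-1=5
CMP r0, #4  (cmp 5,4)
BGT top: taken
after LDR r5, [r1]: r5=M[216]=6
after AND r6, r6, r5: r6=0&6=0
after ADD r1, r1, #4: r1=216+4=220
after SUB r0, r0, #1: r0=5-1=4
CMP r0, #4  (cmp 4,4)
BGT top: not taken
halt.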